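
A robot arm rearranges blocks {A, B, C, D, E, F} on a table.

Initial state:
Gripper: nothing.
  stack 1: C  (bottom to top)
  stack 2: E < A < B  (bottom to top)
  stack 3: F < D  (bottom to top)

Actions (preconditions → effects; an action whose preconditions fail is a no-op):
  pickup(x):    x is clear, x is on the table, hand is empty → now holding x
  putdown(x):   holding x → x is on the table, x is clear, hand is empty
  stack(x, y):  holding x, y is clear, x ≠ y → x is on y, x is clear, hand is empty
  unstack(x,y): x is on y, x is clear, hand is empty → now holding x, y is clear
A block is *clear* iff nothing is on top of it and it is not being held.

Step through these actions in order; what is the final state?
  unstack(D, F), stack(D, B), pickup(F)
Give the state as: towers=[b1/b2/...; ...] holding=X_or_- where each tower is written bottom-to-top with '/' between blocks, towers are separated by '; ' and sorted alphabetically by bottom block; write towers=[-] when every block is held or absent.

towers=[C; E/A/B/D] holding=F

step 1 (unstack(D, F)): towers=[C; E/A/B; F] holding=D
step 2 (stack(D, B)): towers=[C; E/A/B/D; F] holding=-
step 3 (pickup(F)): towers=[C; E/A/B/D] holding=F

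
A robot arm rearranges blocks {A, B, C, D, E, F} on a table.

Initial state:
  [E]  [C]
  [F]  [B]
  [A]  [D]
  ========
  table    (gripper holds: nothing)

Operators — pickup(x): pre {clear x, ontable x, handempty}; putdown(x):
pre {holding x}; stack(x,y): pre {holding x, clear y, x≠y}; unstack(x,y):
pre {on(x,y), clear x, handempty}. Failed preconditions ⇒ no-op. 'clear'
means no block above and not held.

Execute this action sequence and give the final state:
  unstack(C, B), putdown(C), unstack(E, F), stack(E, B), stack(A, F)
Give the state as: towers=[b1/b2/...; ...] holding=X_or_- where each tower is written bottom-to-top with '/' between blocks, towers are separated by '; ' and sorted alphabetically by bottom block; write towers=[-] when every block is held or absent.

towers=[A/F; C; D/B/E] holding=-

step 1 (unstack(C, B)): towers=[A/F/E; D/B] holding=C
step 2 (putdown(C)): towers=[A/F/E; C; D/B] holding=-
step 3 (unstack(E, F)): towers=[A/F; C; D/B] holding=E
step 4 (stack(E, B)): towers=[A/F; C; D/B/E] holding=-
step 5 (stack(A, F)) [no-op]: towers=[A/F; C; D/B/E] holding=-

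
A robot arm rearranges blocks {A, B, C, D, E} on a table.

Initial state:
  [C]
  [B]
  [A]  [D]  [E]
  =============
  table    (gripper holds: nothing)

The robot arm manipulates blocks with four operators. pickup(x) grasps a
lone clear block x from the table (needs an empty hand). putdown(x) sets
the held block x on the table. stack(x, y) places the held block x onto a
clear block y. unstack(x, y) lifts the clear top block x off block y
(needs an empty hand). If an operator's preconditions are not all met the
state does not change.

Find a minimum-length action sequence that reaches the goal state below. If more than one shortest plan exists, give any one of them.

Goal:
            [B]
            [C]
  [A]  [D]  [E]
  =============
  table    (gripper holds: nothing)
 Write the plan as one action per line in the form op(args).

step 1 (unstack(C, B)): towers=[A/B; D; E] holding=C
step 2 (stack(C, E)): towers=[A/B; D; E/C] holding=-
step 3 (unstack(B, A)): towers=[A; D; E/C] holding=B
step 4 (stack(B, C)): towers=[A; D; E/C/B] holding=-
goal check: towers=[A; D; E/C/B] holding=- — reached (length 4, optimal by BFS)

unstack(C, B)
stack(C, E)
unstack(B, A)
stack(B, C)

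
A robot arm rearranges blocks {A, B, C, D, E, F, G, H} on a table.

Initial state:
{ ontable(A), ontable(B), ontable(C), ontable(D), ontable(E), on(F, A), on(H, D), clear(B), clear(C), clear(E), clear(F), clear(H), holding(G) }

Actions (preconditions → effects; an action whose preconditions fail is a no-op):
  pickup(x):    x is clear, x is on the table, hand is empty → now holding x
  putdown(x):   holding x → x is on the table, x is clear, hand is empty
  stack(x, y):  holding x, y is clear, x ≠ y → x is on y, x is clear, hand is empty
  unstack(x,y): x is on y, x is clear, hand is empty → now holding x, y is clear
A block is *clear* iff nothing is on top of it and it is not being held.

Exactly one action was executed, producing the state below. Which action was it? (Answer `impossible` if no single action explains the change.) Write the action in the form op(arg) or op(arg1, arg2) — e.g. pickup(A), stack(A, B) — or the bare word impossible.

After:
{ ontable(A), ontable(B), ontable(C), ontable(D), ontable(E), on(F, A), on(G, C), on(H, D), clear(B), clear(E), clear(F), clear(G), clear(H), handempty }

stack(G, C)

target: towers=[A/F; B; C/G; D/H; E] holding=-
        putdown(G) → towers=[A/F; B; C; D/H; E; G] holding=-
       stack(G, E) → towers=[A/F; B; C; D/H; E/G] holding=-
       stack(G, H) → towers=[A/F; B; C; D/H/G; E] holding=-
       stack(G, B) → towers=[A/F; B/G; C; D/H; E] holding=-
       stack(G, F) → towers=[A/F/G; B; C; D/H; E] holding=-
       stack(G, C) → towers=[A/F; B; C/G; D/H; E] holding=-  ← match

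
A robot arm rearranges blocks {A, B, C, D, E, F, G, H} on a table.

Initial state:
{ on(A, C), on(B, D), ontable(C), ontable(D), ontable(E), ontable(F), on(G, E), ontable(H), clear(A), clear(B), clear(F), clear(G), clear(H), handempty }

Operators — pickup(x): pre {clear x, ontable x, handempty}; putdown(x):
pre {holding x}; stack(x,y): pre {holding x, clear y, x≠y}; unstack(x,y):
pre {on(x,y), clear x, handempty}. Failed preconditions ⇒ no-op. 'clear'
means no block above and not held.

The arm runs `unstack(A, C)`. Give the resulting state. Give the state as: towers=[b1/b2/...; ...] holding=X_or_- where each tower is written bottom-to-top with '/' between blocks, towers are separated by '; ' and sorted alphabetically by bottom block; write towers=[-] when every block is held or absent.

before: towers=[C/A; D/B; E/G; F; H] holding=-
pre[unstack(A, C)]: on(A,C) yes, clear(A) yes, handempty yes
all met → apply unstack(A, C)
after:  towers=[C; D/B; E/G; F; H] holding=A

towers=[C; D/B; E/G; F; H] holding=A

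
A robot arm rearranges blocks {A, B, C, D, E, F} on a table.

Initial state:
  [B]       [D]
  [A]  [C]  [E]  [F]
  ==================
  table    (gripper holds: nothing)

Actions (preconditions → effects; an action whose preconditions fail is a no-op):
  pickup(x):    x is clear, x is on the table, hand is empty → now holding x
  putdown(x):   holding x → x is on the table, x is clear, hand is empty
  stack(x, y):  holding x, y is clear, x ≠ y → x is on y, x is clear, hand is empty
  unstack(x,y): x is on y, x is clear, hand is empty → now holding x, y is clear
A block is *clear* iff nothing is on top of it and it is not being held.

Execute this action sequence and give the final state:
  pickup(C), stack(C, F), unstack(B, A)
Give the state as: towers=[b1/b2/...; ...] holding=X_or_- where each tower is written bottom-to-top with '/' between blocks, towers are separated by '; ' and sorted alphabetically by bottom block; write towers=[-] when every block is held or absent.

step 1 (pickup(C)): towers=[A/B; E/D; F] holding=C
step 2 (stack(C, F)): towers=[A/B; E/D; F/C] holding=-
step 3 (unstack(B, A)): towers=[A; E/D; F/C] holding=B

towers=[A; E/D; F/C] holding=B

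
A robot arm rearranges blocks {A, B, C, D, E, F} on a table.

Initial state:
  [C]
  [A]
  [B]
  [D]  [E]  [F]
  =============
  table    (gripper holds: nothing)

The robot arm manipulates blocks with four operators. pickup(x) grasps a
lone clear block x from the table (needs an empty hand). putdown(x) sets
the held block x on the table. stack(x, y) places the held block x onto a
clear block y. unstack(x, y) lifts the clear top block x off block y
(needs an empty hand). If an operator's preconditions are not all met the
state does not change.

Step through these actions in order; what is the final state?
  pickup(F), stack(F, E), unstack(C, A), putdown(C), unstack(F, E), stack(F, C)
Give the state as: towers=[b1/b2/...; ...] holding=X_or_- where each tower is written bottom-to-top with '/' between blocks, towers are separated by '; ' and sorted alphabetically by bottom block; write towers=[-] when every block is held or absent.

step 1 (pickup(F)): towers=[D/B/A/C; E] holding=F
step 2 (stack(F, E)): towers=[D/B/A/C; E/F] holding=-
step 3 (unstack(C, A)): towers=[D/B/A; E/F] holding=C
step 4 (putdown(C)): towers=[C; D/B/A; E/F] holding=-
step 5 (unstack(F, E)): towers=[C; D/B/A; E] holding=F
step 6 (stack(F, C)): towers=[C/F; D/B/A; E] holding=-

towers=[C/F; D/B/A; E] holding=-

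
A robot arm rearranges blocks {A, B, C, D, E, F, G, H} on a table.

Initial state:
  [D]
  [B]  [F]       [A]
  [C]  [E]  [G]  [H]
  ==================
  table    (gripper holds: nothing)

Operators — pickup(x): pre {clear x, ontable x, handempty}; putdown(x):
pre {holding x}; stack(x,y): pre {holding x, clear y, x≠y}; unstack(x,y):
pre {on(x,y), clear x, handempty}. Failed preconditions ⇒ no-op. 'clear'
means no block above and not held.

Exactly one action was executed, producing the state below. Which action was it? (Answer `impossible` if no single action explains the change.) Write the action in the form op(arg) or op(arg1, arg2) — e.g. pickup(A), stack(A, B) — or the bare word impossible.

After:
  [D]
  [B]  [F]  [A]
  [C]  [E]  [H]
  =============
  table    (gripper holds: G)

pickup(G)

target: towers=[C/B/D; E/F; H/A] holding=G
         pickup(G) → towers=[C/B/D; E/F; H/A] holding=G  ← match
     unstack(A, H) → towers=[C/B/D; E/F; G; H] holding=A
     unstack(F, E) → towers=[C/B/D; E; G; H/A] holding=F
     unstack(D, B) → towers=[C/B; E/F; G; H/A] holding=D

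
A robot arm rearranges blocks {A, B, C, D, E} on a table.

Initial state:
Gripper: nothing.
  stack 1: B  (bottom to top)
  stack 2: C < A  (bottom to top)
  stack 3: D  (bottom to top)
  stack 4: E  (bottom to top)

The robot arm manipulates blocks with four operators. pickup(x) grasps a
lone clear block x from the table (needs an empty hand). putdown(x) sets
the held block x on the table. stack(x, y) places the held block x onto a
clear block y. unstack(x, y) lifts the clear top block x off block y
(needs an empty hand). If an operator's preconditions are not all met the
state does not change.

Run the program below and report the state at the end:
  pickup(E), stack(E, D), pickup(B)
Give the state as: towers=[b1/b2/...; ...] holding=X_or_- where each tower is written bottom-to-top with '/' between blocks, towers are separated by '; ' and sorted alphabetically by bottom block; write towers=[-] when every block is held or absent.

towers=[C/A; D/E] holding=B

step 1 (pickup(E)): towers=[B; C/A; D] holding=E
step 2 (stack(E, D)): towers=[B; C/A; D/E] holding=-
step 3 (pickup(B)): towers=[C/A; D/E] holding=B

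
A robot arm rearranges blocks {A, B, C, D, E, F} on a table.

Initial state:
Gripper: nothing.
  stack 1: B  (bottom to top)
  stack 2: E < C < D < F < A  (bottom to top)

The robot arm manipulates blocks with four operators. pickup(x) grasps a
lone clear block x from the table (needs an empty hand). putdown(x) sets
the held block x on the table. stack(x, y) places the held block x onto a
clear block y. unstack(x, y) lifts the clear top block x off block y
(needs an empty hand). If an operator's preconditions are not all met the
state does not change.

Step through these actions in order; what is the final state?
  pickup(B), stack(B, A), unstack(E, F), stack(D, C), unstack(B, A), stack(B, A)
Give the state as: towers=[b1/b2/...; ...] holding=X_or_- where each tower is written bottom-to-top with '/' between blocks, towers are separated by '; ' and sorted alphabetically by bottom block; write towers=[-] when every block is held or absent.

step 1 (pickup(B)): towers=[E/C/D/F/A] holding=B
step 2 (stack(B, A)): towers=[E/C/D/F/A/B] holding=-
step 3 (unstack(E, F)) [no-op]: towers=[E/C/D/F/A/B] holding=-
step 4 (stack(D, C)) [no-op]: towers=[E/C/D/F/A/B] holding=-
step 5 (unstack(B, A)): towers=[E/C/D/F/A] holding=B
step 6 (stack(B, A)): towers=[E/C/D/F/A/B] holding=-

towers=[E/C/D/F/A/B] holding=-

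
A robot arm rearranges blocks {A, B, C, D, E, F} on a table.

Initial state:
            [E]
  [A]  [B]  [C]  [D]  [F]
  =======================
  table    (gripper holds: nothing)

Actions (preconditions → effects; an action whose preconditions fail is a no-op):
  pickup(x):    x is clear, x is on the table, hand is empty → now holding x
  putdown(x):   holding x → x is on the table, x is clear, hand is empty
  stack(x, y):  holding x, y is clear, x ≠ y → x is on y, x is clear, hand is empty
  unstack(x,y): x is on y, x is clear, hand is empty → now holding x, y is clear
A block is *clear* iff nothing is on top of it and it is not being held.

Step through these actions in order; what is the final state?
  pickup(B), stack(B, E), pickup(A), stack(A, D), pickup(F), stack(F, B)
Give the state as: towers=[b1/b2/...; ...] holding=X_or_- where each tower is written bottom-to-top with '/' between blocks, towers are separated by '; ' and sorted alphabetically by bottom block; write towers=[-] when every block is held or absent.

towers=[C/E/B/F; D/A] holding=-

step 1 (pickup(B)): towers=[A; C/E; D; F] holding=B
step 2 (stack(B, E)): towers=[A; C/E/B; D; F] holding=-
step 3 (pickup(A)): towers=[C/E/B; D; F] holding=A
step 4 (stack(A, D)): towers=[C/E/B; D/A; F] holding=-
step 5 (pickup(F)): towers=[C/E/B; D/A] holding=F
step 6 (stack(F, B)): towers=[C/E/B/F; D/A] holding=-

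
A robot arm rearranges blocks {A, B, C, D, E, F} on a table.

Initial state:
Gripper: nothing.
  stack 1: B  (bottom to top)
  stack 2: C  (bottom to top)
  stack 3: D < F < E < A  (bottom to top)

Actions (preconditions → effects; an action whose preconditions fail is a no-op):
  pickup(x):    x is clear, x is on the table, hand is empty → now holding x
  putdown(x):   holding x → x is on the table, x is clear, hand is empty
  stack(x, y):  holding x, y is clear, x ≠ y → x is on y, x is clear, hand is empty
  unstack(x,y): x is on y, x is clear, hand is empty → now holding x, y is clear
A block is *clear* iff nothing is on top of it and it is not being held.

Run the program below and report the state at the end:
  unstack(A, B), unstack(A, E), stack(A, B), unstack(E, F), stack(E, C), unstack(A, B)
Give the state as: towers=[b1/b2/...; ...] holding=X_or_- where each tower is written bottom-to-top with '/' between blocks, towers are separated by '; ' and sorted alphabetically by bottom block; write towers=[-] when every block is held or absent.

step 1 (unstack(A, B)) [no-op]: towers=[B; C; D/F/E/A] holding=-
step 2 (unstack(A, E)): towers=[B; C; D/F/E] holding=A
step 3 (stack(A, B)): towers=[B/A; C; D/F/E] holding=-
step 4 (unstack(E, F)): towers=[B/A; C; D/F] holding=E
step 5 (stack(E, C)): towers=[B/A; C/E; D/F] holding=-
step 6 (unstack(A, B)): towers=[B; C/E; D/F] holding=A

towers=[B; C/E; D/F] holding=A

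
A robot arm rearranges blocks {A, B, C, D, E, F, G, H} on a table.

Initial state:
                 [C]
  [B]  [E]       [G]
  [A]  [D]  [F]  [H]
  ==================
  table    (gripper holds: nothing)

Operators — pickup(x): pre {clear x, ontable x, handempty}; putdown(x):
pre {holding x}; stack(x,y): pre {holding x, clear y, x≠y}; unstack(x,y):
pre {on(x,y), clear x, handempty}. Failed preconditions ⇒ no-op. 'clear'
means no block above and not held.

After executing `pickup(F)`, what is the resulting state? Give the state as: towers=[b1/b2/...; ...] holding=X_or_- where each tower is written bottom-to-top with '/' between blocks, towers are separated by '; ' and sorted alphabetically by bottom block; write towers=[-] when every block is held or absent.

towers=[A/B; D/E; H/G/C] holding=F

before: towers=[A/B; D/E; F; H/G/C] holding=-
pre[pickup(F)]: clear(F) yes, ontable(F) yes, handempty yes
all met → apply pickup(F)
after:  towers=[A/B; D/E; H/G/C] holding=F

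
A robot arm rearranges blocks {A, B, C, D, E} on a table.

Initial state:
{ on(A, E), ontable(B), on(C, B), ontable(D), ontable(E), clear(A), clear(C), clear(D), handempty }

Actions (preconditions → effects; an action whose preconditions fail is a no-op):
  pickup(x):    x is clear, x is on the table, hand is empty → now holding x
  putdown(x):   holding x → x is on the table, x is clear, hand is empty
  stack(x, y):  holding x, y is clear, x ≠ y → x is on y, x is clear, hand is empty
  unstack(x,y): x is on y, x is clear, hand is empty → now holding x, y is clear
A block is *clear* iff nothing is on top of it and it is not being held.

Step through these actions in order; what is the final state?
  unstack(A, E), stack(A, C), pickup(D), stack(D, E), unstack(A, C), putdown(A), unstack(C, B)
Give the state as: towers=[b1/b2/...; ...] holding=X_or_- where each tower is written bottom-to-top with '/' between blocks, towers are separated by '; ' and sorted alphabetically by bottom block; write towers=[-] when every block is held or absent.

towers=[A; B; E/D] holding=C

step 1 (unstack(A, E)): towers=[B/C; D; E] holding=A
step 2 (stack(A, C)): towers=[B/C/A; D; E] holding=-
step 3 (pickup(D)): towers=[B/C/A; E] holding=D
step 4 (stack(D, E)): towers=[B/C/A; E/D] holding=-
step 5 (unstack(A, C)): towers=[B/C; E/D] holding=A
step 6 (putdown(A)): towers=[A; B/C; E/D] holding=-
step 7 (unstack(C, B)): towers=[A; B; E/D] holding=C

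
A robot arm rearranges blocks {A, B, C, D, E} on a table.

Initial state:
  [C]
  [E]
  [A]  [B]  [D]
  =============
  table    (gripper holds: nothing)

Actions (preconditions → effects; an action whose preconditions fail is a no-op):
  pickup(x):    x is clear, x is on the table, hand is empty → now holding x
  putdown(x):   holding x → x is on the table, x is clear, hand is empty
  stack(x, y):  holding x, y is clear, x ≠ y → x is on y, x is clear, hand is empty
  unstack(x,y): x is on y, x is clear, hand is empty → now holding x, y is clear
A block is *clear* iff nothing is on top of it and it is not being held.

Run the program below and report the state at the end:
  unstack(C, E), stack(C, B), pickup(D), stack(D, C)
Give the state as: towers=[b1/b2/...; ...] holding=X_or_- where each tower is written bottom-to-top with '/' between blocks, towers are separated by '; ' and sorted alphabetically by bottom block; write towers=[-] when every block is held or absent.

step 1 (unstack(C, E)): towers=[A/E; B; D] holding=C
step 2 (stack(C, B)): towers=[A/E; B/C; D] holding=-
step 3 (pickup(D)): towers=[A/E; B/C] holding=D
step 4 (stack(D, C)): towers=[A/E; B/C/D] holding=-

towers=[A/E; B/C/D] holding=-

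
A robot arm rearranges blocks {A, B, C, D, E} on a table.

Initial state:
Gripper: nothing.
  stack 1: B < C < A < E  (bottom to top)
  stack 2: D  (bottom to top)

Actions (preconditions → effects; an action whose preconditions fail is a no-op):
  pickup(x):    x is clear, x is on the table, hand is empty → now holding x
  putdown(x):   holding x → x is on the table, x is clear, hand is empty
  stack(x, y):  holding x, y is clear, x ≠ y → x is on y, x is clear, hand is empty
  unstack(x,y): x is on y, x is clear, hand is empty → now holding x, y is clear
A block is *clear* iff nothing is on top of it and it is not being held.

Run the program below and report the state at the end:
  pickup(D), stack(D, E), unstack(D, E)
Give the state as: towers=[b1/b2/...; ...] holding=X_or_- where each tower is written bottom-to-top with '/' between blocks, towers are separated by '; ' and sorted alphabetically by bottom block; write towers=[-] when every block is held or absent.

step 1 (pickup(D)): towers=[B/C/A/E] holding=D
step 2 (stack(D, E)): towers=[B/C/A/E/D] holding=-
step 3 (unstack(D, E)): towers=[B/C/A/E] holding=D

towers=[B/C/A/E] holding=D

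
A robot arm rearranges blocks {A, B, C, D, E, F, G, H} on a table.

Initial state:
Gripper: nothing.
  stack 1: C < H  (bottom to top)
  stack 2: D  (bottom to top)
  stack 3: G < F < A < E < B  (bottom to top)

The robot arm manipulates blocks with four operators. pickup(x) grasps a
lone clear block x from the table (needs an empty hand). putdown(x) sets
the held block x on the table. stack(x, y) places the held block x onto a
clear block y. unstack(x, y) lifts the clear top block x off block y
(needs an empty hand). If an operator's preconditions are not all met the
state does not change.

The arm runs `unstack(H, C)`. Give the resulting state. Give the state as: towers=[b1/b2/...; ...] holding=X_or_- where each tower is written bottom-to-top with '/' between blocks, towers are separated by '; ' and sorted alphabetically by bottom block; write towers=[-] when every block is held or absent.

before: towers=[C/H; D; G/F/A/E/B] holding=-
pre[unstack(H, C)]: on(H,C) ✓, clear(H) ✓, handempty ✓
all met → apply unstack(H, C)
after:  towers=[C; D; G/F/A/E/B] holding=H

towers=[C; D; G/F/A/E/B] holding=H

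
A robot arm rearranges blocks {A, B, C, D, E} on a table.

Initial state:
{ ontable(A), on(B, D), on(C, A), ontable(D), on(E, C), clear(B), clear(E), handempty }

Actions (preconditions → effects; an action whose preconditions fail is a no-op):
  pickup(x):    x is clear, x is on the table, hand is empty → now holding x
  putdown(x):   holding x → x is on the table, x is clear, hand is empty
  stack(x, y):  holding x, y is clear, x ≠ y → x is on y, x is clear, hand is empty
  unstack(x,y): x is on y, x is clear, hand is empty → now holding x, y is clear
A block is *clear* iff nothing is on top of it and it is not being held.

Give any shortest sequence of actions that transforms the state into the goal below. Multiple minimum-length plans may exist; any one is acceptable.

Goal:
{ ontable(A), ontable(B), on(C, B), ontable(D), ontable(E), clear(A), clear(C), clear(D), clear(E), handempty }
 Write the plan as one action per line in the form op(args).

unstack(B, D)
putdown(B)
unstack(E, C)
putdown(E)
unstack(C, A)
stack(C, B)

step 1 (unstack(B, D)): towers=[A/C/E; D] holding=B
step 2 (putdown(B)): towers=[A/C/E; B; D] holding=-
step 3 (unstack(E, C)): towers=[A/C; B; D] holding=E
step 4 (putdown(E)): towers=[A/C; B; D; E] holding=-
step 5 (unstack(C, A)): towers=[A; B; D; E] holding=C
step 6 (stack(C, B)): towers=[A; B/C; D; E] holding=-
goal check: towers=[A; B/C; D; E] holding=- — reached (length 6, optimal by BFS)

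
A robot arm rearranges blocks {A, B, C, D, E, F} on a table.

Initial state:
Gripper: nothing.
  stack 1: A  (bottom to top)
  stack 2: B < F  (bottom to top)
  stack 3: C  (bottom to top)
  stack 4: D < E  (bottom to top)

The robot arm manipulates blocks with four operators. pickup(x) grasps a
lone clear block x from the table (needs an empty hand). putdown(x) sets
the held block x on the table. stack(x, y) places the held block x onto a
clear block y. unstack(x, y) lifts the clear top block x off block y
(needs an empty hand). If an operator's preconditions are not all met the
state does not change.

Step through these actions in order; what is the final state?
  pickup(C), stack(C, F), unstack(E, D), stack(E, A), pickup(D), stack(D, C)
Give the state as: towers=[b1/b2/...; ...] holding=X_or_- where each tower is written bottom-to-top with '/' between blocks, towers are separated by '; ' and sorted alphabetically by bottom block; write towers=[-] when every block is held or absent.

step 1 (pickup(C)): towers=[A; B/F; D/E] holding=C
step 2 (stack(C, F)): towers=[A; B/F/C; D/E] holding=-
step 3 (unstack(E, D)): towers=[A; B/F/C; D] holding=E
step 4 (stack(E, A)): towers=[A/E; B/F/C; D] holding=-
step 5 (pickup(D)): towers=[A/E; B/F/C] holding=D
step 6 (stack(D, C)): towers=[A/E; B/F/C/D] holding=-

towers=[A/E; B/F/C/D] holding=-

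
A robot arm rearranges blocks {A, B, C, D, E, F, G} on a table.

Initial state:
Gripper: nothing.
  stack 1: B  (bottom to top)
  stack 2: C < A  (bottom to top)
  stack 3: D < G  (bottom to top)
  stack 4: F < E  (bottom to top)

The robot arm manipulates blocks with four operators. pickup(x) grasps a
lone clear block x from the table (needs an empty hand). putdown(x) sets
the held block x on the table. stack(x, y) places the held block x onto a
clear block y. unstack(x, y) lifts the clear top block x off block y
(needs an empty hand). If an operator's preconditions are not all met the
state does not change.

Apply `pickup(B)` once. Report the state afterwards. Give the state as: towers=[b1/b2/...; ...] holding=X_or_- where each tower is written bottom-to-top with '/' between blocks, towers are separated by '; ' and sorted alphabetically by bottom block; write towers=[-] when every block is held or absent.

before: towers=[B; C/A; D/G; F/E] holding=-
pre[pickup(B)]: clear(B) ✓, ontable(B) ✓, handempty ✓
all met → apply pickup(B)
after:  towers=[C/A; D/G; F/E] holding=B

towers=[C/A; D/G; F/E] holding=B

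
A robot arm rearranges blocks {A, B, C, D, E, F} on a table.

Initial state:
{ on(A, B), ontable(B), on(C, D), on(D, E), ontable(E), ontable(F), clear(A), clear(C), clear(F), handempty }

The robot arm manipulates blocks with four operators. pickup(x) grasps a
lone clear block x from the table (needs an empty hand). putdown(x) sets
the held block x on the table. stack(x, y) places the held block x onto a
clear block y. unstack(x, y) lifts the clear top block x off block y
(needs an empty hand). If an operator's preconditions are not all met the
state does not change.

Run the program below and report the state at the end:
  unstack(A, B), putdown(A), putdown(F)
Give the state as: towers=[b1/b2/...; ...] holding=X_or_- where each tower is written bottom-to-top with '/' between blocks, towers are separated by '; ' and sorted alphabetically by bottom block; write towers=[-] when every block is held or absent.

step 1 (unstack(A, B)): towers=[B; E/D/C; F] holding=A
step 2 (putdown(A)): towers=[A; B; E/D/C; F] holding=-
step 3 (putdown(F)) [no-op]: towers=[A; B; E/D/C; F] holding=-

towers=[A; B; E/D/C; F] holding=-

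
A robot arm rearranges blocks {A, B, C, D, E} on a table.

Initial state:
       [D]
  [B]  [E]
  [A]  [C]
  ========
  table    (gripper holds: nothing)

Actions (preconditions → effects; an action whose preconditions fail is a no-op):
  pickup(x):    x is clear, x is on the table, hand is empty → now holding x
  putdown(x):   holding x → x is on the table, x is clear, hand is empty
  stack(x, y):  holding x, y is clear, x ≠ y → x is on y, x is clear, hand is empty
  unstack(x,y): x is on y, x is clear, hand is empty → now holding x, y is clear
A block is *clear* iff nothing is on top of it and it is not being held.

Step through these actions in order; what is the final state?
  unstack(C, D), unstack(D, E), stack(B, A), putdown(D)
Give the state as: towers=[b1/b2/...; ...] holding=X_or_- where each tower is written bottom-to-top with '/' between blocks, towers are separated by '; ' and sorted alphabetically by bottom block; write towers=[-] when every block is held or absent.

towers=[A/B; C/E; D] holding=-

step 1 (unstack(C, D)) [no-op]: towers=[A/B; C/E/D] holding=-
step 2 (unstack(D, E)): towers=[A/B; C/E] holding=D
step 3 (stack(B, A)) [no-op]: towers=[A/B; C/E] holding=D
step 4 (putdown(D)): towers=[A/B; C/E; D] holding=-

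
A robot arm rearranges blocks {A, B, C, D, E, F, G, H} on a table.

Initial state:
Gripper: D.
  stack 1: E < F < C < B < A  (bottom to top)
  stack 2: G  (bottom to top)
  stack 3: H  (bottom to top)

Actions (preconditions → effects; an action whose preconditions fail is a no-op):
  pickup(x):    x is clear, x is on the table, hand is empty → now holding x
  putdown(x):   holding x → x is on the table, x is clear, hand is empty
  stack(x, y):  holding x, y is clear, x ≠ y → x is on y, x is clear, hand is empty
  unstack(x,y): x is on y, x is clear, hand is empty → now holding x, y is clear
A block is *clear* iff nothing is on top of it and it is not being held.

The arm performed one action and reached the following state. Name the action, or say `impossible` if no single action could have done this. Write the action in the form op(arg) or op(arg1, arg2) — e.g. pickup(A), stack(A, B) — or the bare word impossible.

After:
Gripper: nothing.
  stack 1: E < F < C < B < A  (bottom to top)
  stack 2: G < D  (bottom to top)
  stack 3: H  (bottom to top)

target: towers=[E/F/C/B/A; G/D; H] holding=-
        putdown(D) → towers=[D; E/F/C/B/A; G; H] holding=-
       stack(D, G) → towers=[E/F/C/B/A; G/D; H] holding=-  ← match
       stack(D, A) → towers=[E/F/C/B/A/D; G; H] holding=-
       stack(D, H) → towers=[E/F/C/B/A; G; H/D] holding=-

stack(D, G)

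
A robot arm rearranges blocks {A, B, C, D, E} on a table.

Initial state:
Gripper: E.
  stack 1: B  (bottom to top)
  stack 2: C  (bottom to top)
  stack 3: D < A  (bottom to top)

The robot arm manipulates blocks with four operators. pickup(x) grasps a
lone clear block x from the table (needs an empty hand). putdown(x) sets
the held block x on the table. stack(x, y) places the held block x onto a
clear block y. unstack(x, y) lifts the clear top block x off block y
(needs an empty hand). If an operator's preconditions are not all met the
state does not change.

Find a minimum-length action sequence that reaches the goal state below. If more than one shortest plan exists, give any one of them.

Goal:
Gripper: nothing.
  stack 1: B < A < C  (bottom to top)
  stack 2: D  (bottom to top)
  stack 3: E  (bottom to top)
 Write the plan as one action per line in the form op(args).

putdown(E)
unstack(A, D)
stack(A, B)
pickup(C)
stack(C, A)

step 1 (putdown(E)): towers=[B; C; D/A; E] holding=-
step 2 (unstack(A, D)): towers=[B; C; D; E] holding=A
step 3 (stack(A, B)): towers=[B/A; C; D; E] holding=-
step 4 (pickup(C)): towers=[B/A; D; E] holding=C
step 5 (stack(C, A)): towers=[B/A/C; D; E] holding=-
goal check: towers=[B/A/C; D; E] holding=- — reached (length 5, optimal by BFS)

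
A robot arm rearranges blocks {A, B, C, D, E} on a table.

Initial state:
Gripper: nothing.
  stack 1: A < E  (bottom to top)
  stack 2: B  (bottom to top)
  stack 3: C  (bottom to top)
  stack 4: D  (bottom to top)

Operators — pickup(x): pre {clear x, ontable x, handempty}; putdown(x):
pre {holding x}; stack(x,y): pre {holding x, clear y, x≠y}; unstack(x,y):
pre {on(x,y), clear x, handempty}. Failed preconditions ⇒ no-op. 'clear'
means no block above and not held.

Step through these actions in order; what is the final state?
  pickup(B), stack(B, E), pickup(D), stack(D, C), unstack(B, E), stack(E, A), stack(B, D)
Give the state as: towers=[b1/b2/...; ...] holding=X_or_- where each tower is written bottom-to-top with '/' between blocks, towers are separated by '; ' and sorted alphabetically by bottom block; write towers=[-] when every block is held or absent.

towers=[A/E; C/D/B] holding=-

step 1 (pickup(B)): towers=[A/E; C; D] holding=B
step 2 (stack(B, E)): towers=[A/E/B; C; D] holding=-
step 3 (pickup(D)): towers=[A/E/B; C] holding=D
step 4 (stack(D, C)): towers=[A/E/B; C/D] holding=-
step 5 (unstack(B, E)): towers=[A/E; C/D] holding=B
step 6 (stack(E, A)) [no-op]: towers=[A/E; C/D] holding=B
step 7 (stack(B, D)): towers=[A/E; C/D/B] holding=-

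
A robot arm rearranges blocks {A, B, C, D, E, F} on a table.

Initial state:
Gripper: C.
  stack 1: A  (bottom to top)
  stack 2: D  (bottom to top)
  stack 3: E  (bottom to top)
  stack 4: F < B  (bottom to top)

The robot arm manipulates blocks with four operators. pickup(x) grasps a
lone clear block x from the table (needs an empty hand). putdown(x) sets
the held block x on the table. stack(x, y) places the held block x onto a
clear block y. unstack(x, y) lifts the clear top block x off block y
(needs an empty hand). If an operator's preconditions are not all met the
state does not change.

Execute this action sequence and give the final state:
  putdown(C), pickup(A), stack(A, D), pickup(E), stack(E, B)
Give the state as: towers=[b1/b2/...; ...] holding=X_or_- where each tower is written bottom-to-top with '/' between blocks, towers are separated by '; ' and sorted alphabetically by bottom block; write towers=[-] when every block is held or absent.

step 1 (putdown(C)): towers=[A; C; D; E; F/B] holding=-
step 2 (pickup(A)): towers=[C; D; E; F/B] holding=A
step 3 (stack(A, D)): towers=[C; D/A; E; F/B] holding=-
step 4 (pickup(E)): towers=[C; D/A; F/B] holding=E
step 5 (stack(E, B)): towers=[C; D/A; F/B/E] holding=-

towers=[C; D/A; F/B/E] holding=-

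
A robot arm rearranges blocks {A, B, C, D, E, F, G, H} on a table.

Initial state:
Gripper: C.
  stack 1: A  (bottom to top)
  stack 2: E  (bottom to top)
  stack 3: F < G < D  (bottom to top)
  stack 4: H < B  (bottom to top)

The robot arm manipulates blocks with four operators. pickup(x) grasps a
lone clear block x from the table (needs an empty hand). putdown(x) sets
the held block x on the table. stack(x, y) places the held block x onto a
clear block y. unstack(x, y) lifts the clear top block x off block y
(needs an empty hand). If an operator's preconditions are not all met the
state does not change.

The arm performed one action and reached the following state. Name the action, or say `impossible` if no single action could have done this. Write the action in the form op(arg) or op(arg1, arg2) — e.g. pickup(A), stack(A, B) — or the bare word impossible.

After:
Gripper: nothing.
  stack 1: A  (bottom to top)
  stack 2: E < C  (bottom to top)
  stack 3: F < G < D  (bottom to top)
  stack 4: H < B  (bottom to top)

target: towers=[A; E/C; F/G/D; H/B] holding=-
        putdown(C) → towers=[A; C; E; F/G/D; H/B] holding=-
       stack(C, A) → towers=[A/C; E; F/G/D; H/B] holding=-
       stack(C, E) → towers=[A; E/C; F/G/D; H/B] holding=-  ← match
       stack(C, B) → towers=[A; E; F/G/D; H/B/C] holding=-
       stack(C, D) → towers=[A; E; F/G/D/C; H/B] holding=-

stack(C, E)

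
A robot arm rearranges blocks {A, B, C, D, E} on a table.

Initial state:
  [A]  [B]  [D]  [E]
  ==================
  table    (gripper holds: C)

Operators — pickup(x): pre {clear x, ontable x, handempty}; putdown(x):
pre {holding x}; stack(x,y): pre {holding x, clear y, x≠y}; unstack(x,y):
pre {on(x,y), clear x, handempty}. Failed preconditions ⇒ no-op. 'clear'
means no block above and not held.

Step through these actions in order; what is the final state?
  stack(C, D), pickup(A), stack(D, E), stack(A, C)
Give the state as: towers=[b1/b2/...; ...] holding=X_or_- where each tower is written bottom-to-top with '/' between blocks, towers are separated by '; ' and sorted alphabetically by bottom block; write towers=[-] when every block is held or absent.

step 1 (stack(C, D)): towers=[A; B; D/C; E] holding=-
step 2 (pickup(A)): towers=[B; D/C; E] holding=A
step 3 (stack(D, E)) [no-op]: towers=[B; D/C; E] holding=A
step 4 (stack(A, C)): towers=[B; D/C/A; E] holding=-

towers=[B; D/C/A; E] holding=-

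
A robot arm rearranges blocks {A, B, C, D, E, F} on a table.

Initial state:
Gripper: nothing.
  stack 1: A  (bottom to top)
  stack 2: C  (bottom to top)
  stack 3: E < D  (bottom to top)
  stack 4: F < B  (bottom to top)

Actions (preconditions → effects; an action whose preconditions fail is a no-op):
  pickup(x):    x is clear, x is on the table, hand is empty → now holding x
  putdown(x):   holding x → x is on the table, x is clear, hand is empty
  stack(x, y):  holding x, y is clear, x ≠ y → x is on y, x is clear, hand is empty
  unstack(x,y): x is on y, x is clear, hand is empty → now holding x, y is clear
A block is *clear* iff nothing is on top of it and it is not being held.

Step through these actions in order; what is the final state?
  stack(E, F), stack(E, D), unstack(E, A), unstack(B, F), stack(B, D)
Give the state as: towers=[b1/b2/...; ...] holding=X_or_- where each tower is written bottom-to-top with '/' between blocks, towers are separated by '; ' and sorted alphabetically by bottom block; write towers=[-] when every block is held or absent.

towers=[A; C; E/D/B; F] holding=-

step 1 (stack(E, F)) [no-op]: towers=[A; C; E/D; F/B] holding=-
step 2 (stack(E, D)) [no-op]: towers=[A; C; E/D; F/B] holding=-
step 3 (unstack(E, A)) [no-op]: towers=[A; C; E/D; F/B] holding=-
step 4 (unstack(B, F)): towers=[A; C; E/D; F] holding=B
step 5 (stack(B, D)): towers=[A; C; E/D/B; F] holding=-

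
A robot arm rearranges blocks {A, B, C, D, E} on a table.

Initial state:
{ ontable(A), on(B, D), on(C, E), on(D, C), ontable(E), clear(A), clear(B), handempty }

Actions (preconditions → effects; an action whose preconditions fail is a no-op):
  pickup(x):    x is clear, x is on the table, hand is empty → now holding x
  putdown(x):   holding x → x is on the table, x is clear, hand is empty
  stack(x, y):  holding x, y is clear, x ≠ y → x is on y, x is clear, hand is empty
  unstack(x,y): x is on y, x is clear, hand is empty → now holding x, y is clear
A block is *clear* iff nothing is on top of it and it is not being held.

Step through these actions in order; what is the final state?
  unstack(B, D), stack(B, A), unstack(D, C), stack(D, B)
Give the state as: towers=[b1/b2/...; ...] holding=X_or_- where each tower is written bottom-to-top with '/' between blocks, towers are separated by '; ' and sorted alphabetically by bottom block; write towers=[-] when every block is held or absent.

step 1 (unstack(B, D)): towers=[A; E/C/D] holding=B
step 2 (stack(B, A)): towers=[A/B; E/C/D] holding=-
step 3 (unstack(D, C)): towers=[A/B; E/C] holding=D
step 4 (stack(D, B)): towers=[A/B/D; E/C] holding=-

towers=[A/B/D; E/C] holding=-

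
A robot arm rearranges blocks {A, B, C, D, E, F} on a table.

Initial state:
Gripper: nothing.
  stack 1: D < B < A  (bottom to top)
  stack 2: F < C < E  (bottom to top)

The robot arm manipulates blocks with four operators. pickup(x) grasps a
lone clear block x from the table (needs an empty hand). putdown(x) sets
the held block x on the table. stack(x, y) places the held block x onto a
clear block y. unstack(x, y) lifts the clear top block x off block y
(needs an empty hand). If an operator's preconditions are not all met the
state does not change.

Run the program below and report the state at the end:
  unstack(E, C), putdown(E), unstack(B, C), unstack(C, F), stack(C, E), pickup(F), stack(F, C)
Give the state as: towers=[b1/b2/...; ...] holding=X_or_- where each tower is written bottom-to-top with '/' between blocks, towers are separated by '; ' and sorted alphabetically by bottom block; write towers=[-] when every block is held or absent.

towers=[D/B/A; E/C/F] holding=-

step 1 (unstack(E, C)): towers=[D/B/A; F/C] holding=E
step 2 (putdown(E)): towers=[D/B/A; E; F/C] holding=-
step 3 (unstack(B, C)) [no-op]: towers=[D/B/A; E; F/C] holding=-
step 4 (unstack(C, F)): towers=[D/B/A; E; F] holding=C
step 5 (stack(C, E)): towers=[D/B/A; E/C; F] holding=-
step 6 (pickup(F)): towers=[D/B/A; E/C] holding=F
step 7 (stack(F, C)): towers=[D/B/A; E/C/F] holding=-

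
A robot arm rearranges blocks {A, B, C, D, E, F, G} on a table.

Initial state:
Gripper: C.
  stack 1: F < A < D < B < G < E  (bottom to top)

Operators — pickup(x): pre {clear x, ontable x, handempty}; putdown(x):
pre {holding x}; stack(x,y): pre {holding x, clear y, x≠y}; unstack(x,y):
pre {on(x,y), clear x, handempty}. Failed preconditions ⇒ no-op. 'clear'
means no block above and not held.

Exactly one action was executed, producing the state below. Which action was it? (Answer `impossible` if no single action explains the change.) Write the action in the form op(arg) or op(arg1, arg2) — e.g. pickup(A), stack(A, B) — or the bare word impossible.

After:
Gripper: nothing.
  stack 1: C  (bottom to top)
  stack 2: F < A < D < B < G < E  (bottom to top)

putdown(C)

target: towers=[C; F/A/D/B/G/E] holding=-
        putdown(C) → towers=[C; F/A/D/B/G/E] holding=-  ← match
       stack(C, E) → towers=[F/A/D/B/G/E/C] holding=-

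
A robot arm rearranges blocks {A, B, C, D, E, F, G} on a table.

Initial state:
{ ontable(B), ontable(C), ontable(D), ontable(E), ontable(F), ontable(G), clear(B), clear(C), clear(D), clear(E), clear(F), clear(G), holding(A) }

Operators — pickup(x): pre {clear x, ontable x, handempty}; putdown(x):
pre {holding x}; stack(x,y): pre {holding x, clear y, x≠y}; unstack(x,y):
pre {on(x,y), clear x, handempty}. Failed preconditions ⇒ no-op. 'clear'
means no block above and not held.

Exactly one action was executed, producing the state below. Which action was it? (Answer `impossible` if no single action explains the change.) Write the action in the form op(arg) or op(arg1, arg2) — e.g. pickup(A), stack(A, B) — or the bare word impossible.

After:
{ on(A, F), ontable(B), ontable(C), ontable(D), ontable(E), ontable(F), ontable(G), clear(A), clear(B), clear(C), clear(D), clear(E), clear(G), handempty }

stack(A, F)

target: towers=[B; C; D; E; F/A; G] holding=-
        putdown(A) → towers=[A; B; C; D; E; F; G] holding=-
       stack(A, B) → towers=[B/A; C; D; E; F; G] holding=-
       stack(A, F) → towers=[B; C; D; E; F/A; G] holding=-  ← match
       stack(A, G) → towers=[B; C; D; E; F; G/A] holding=-
       stack(A, D) → towers=[B; C; D/A; E; F; G] holding=-
       stack(A, E) → towers=[B; C; D; E/A; F; G] holding=-
       stack(A, C) → towers=[B; C/A; D; E; F; G] holding=-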